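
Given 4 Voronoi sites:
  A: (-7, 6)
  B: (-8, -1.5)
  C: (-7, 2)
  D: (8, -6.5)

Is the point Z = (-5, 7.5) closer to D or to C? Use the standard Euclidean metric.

C

Compare squared distances:
|ZD|² = (-5−8)² + (7.5−(-6.5))² = 169 + 196 = 365
|ZC|² = (-5−(-7))² + (7.5−2)² = 4 + 30.25 = 34.25
365 > 34.25, so C is closer.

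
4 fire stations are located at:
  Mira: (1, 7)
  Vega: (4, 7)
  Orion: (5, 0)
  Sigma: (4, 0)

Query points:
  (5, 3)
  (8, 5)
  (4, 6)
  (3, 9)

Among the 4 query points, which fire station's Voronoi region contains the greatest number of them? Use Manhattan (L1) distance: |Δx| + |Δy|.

Vega

(5, 3) — d to each: Mira:8, Vega:5, Orion:3, Sigma:4 → nearest is Orion
(8, 5) — d to each: Mira:9, Vega:6, Orion:8, Sigma:9 → nearest is Vega
(4, 6) — d to each: Mira:4, Vega:1, Orion:7, Sigma:6 → nearest is Vega
(3, 9) — d to each: Mira:4, Vega:3, Orion:11, Sigma:10 → nearest is Vega
Tally — Vega:3, Orion:1. Vega captures the most (3).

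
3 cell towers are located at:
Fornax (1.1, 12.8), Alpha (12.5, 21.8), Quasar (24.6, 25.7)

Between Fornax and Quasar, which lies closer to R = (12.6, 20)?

Compare squared distances:
d²(R, Fornax) = (12.6−1.1)² + (20−12.8)² = 132.25 + 51.84 = 184.09
d²(R, Quasar) = (12.6−24.6)² + (20−25.7)² = 144 + 32.49 = 176.49
184.09 > 176.49, so Quasar is closer.

Quasar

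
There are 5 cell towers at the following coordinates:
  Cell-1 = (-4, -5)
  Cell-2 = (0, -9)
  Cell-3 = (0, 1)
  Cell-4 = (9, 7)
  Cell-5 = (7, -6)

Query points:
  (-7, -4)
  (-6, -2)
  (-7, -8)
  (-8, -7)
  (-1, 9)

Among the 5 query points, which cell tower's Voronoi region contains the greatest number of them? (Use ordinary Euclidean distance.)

(-7, -4) — d² to each: Cell-1:10, Cell-2:74, Cell-3:74, Cell-4:377, Cell-5:200 → nearest is Cell-1
(-6, -2) — d² to each: Cell-1:13, Cell-2:85, Cell-3:45, Cell-4:306, Cell-5:185 → nearest is Cell-1
(-7, -8) — d² to each: Cell-1:18, Cell-2:50, Cell-3:130, Cell-4:481, Cell-5:200 → nearest is Cell-1
(-8, -7) — d² to each: Cell-1:20, Cell-2:68, Cell-3:128, Cell-4:485, Cell-5:226 → nearest is Cell-1
(-1, 9) — d² to each: Cell-1:205, Cell-2:325, Cell-3:65, Cell-4:104, Cell-5:289 → nearest is Cell-3
Tally — Cell-1:4, Cell-3:1. Cell-1 captures the most (4).

Cell-1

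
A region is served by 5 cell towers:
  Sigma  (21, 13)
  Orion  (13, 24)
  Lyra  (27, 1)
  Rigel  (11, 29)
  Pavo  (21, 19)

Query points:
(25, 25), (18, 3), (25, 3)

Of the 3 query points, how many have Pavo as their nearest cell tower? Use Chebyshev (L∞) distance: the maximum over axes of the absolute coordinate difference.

(25, 25) — d to each: Sigma:12, Orion:12, Lyra:24, Rigel:14, Pavo:6 → nearest is Pavo
(18, 3) — d to each: Sigma:10, Orion:21, Lyra:9, Rigel:26, Pavo:16 → nearest is Lyra
(25, 3) — d to each: Sigma:10, Orion:21, Lyra:2, Rigel:26, Pavo:16 → nearest is Lyra
1 of the 3 points has Pavo as nearest.

1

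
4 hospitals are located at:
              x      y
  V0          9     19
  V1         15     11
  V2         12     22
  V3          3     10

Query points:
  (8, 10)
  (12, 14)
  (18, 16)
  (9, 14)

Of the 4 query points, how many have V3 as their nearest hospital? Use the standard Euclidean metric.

(8, 10) — d² to each: V0:82, V1:50, V2:160, V3:25 → nearest is V3
(12, 14) — d² to each: V0:34, V1:18, V2:64, V3:97 → nearest is V1
(18, 16) — d² to each: V0:90, V1:34, V2:72, V3:261 → nearest is V1
(9, 14) — d² to each: V0:25, V1:45, V2:73, V3:52 → nearest is V0
1 of the 4 points has V3 as nearest.

1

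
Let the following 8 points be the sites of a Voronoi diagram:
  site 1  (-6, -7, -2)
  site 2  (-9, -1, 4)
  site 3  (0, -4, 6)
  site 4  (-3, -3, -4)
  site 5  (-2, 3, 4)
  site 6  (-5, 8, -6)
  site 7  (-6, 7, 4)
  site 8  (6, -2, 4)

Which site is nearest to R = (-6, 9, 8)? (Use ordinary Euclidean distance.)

site 7

Since √ is increasing, it suffices to compare squared distances:
d²(R, site 1) = 0 + 256 + 100 = 356
d²(R, site 2) = 9 + 100 + 16 = 125
d²(R, site 3) = 36 + 169 + 4 = 209
d²(R, site 4) = 9 + 144 + 144 = 297
d²(R, site 5) = 16 + 36 + 16 = 68
d²(R, site 6) = 1 + 1 + 196 = 198
d²(R, site 7) = 0 + 4 + 16 = 20
d²(R, site 8) = 144 + 121 + 16 = 281
site 7 is nearest.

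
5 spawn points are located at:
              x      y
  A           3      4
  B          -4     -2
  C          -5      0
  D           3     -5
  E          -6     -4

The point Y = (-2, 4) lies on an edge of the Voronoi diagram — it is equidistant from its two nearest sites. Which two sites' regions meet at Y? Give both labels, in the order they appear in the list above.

Squared distances from Y to each site:
|YA|² = (-2−3)² + (4−4)² = 25 + 0 = 25
|YB|² = (-2−(-4))² + (4−(-2))² = 4 + 36 = 40
|YC|² = (-2−(-5))² + (4−0)² = 9 + 16 = 25
|YD|² = (-2−3)² + (4−(-5))² = 25 + 81 = 106
|YE|² = (-2−(-6))² + (4−(-4))² = 16 + 64 = 80
Y is equidistant from A and C (both at squared distance 25), and every other site is strictly farther — so Y lies on the A–C Voronoi edge.

A and C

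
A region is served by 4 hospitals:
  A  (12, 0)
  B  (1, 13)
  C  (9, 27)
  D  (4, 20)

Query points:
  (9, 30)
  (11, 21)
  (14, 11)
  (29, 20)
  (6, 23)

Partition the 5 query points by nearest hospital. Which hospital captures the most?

(9, 30) — d² to each: A:909, B:353, C:9, D:125 → nearest is C
(11, 21) — d² to each: A:442, B:164, C:40, D:50 → nearest is C
(14, 11) — d² to each: A:125, B:173, C:281, D:181 → nearest is A
(29, 20) — d² to each: A:689, B:833, C:449, D:625 → nearest is C
(6, 23) — d² to each: A:565, B:125, C:25, D:13 → nearest is D
Tally — A:1, C:3, D:1. C captures the most (3).

C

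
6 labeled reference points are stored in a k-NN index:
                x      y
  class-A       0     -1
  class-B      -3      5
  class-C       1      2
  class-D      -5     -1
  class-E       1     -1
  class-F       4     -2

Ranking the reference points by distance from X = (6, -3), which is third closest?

Squared Euclidean distances:
d²(X, class-A) = (6−0)² + (-3−(-1))² = 36 + 4 = 40
d²(X, class-B) = (6−(-3))² + (-3−5)² = 81 + 64 = 145
d²(X, class-C) = (6−1)² + (-3−2)² = 25 + 25 = 50
d²(X, class-D) = (6−(-5))² + (-3−(-1))² = 121 + 4 = 125
d²(X, class-E) = (6−1)² + (-3−(-1))² = 25 + 4 = 29
d²(X, class-F) = (6−4)² + (-3−(-2))² = 4 + 1 = 5
Sorted ascending: class-F, class-E, class-A, class-C, … — the third-nearest is class-A.

class-A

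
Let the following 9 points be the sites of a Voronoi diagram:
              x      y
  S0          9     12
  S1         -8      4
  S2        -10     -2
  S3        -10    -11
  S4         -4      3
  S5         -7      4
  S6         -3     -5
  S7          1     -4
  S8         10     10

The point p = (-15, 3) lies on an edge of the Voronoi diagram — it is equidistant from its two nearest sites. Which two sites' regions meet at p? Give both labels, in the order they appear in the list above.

S1 and S2

Squared distances from p to each site:
|pS0|² = (-15−9)² + (3−12)² = 576 + 81 = 657
|pS1|² = (-15−(-8))² + (3−4)² = 49 + 1 = 50
|pS2|² = (-15−(-10))² + (3−(-2))² = 25 + 25 = 50
|pS3|² = (-15−(-10))² + (3−(-11))² = 25 + 196 = 221
|pS4|² = (-15−(-4))² + (3−3)² = 121 + 0 = 121
|pS5|² = (-15−(-7))² + (3−4)² = 64 + 1 = 65
|pS6|² = (-15−(-3))² + (3−(-5))² = 144 + 64 = 208
|pS7|² = (-15−1)² + (3−(-4))² = 256 + 49 = 305
|pS8|² = (-15−10)² + (3−10)² = 625 + 49 = 674
p is equidistant from S1 and S2 (both at squared distance 50), and every other site is strictly farther — so p lies on the S1–S2 Voronoi edge.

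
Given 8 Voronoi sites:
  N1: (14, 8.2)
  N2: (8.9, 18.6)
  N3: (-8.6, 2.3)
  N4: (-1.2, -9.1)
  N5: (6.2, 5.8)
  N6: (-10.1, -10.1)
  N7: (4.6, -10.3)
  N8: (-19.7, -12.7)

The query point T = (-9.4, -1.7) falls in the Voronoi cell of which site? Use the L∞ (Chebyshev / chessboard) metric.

N3

d(T,N1) = max(23.4, 9.9) = 23.4
d(T,N2) = max(18.3, 20.3) = 20.3
d(T,N3) = max(0.8, 4) = 4
d(T,N4) = max(8.2, 7.4) = 8.2
d(T,N5) = max(15.6, 7.5) = 15.6
d(T,N6) = max(0.7, 8.4) = 8.4
d(T,N7) = max(14, 8.6) = 14
d(T,N8) = max(10.3, 11) = 11
The smallest is to N3, so T lies in the Voronoi region of N3.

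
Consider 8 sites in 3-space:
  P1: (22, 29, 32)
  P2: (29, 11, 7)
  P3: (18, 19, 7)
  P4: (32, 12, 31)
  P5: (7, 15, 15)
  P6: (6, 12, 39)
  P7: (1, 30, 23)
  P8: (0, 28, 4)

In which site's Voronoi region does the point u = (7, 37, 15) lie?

Since √ is increasing, it suffices to compare squared distances:
|uP1|² = (7−22)² + (37−29)² + (15−32)² = 225 + 64 + 289 = 578
|uP2|² = (7−29)² + (37−11)² + (15−7)² = 484 + 676 + 64 = 1224
|uP3|² = (7−18)² + (37−19)² + (15−7)² = 121 + 324 + 64 = 509
|uP4|² = (7−32)² + (37−12)² + (15−31)² = 625 + 625 + 256 = 1506
|uP5|² = (7−7)² + (37−15)² + (15−15)² = 0 + 484 + 0 = 484
|uP6|² = (7−6)² + (37−12)² + (15−39)² = 1 + 625 + 576 = 1202
|uP7|² = (7−1)² + (37−30)² + (15−23)² = 36 + 49 + 64 = 149
|uP8|² = (7−0)² + (37−28)² + (15−4)² = 49 + 81 + 121 = 251
P7 is nearest.

P7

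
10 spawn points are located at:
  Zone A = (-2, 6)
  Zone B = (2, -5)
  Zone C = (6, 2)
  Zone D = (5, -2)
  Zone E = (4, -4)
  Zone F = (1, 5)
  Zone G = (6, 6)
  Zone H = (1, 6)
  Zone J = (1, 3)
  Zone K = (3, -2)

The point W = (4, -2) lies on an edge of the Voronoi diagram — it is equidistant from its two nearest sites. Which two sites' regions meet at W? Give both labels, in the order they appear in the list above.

Zone D and Zone K

Squared distances from W to each site:
d²(W, Zone A) = (4−(-2))² + (-2−6)² = 36 + 64 = 100
d²(W, Zone B) = (4−2)² + (-2−(-5))² = 4 + 9 = 13
d²(W, Zone C) = (4−6)² + (-2−2)² = 4 + 16 = 20
d²(W, Zone D) = (4−5)² + (-2−(-2))² = 1 + 0 = 1
d²(W, Zone E) = (4−4)² + (-2−(-4))² = 0 + 4 = 4
d²(W, Zone F) = (4−1)² + (-2−5)² = 9 + 49 = 58
d²(W, Zone G) = (4−6)² + (-2−6)² = 4 + 64 = 68
d²(W, Zone H) = (4−1)² + (-2−6)² = 9 + 64 = 73
d²(W, Zone J) = (4−1)² + (-2−3)² = 9 + 25 = 34
d²(W, Zone K) = (4−3)² + (-2−(-2))² = 1 + 0 = 1
W is equidistant from Zone D and Zone K (both at squared distance 1), and every other site is strictly farther — so W lies on the Zone D–Zone K Voronoi edge.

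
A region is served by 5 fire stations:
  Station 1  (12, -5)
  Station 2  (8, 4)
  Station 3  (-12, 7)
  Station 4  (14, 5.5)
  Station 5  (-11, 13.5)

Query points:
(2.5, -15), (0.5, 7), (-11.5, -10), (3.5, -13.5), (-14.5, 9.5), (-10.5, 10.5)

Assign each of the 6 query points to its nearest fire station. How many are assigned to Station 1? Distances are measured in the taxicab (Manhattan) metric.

2

(2.5, -15) — d to each: Station 1:19.5, Station 2:24.5, Station 3:36.5, Station 4:32, Station 5:42 → nearest is Station 1
(0.5, 7) — d to each: Station 1:23.5, Station 2:10.5, Station 3:12.5, Station 4:15, Station 5:18 → nearest is Station 2
(-11.5, -10) — d to each: Station 1:28.5, Station 2:33.5, Station 3:17.5, Station 4:41, Station 5:24 → nearest is Station 3
(3.5, -13.5) — d to each: Station 1:17, Station 2:22, Station 3:36, Station 4:29.5, Station 5:41.5 → nearest is Station 1
(-14.5, 9.5) — d to each: Station 1:41, Station 2:28, Station 3:5, Station 4:32.5, Station 5:7.5 → nearest is Station 3
(-10.5, 10.5) — d to each: Station 1:38, Station 2:25, Station 3:5, Station 4:29.5, Station 5:3.5 → nearest is Station 5
2 of the 6 points have Station 1 as nearest.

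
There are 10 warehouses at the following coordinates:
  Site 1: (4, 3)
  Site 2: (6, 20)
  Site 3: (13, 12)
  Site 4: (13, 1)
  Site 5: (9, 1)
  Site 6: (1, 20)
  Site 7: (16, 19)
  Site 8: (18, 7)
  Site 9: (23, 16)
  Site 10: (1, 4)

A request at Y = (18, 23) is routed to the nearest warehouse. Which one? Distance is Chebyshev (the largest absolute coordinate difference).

Site 7

d(Y, Site 1) = max(14, 20) = 20
d(Y, Site 2) = max(12, 3) = 12
d(Y, Site 3) = max(5, 11) = 11
d(Y, Site 4) = max(5, 22) = 22
d(Y, Site 5) = max(9, 22) = 22
d(Y, Site 6) = max(17, 3) = 17
d(Y, Site 7) = max(2, 4) = 4
d(Y, Site 8) = max(0, 16) = 16
d(Y, Site 9) = max(5, 7) = 7
d(Y, Site 10) = max(17, 19) = 19
Site 7 is nearest.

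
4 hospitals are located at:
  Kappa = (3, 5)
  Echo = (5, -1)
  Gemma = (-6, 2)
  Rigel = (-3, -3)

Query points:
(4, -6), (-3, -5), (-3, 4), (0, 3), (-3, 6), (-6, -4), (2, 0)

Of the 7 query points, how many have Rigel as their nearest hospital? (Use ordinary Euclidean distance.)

2

(4, -6) — d² to each: Kappa:122, Echo:26, Gemma:164, Rigel:58 → nearest is Echo
(-3, -5) — d² to each: Kappa:136, Echo:80, Gemma:58, Rigel:4 → nearest is Rigel
(-3, 4) — d² to each: Kappa:37, Echo:89, Gemma:13, Rigel:49 → nearest is Gemma
(0, 3) — d² to each: Kappa:13, Echo:41, Gemma:37, Rigel:45 → nearest is Kappa
(-3, 6) — d² to each: Kappa:37, Echo:113, Gemma:25, Rigel:81 → nearest is Gemma
(-6, -4) — d² to each: Kappa:162, Echo:130, Gemma:36, Rigel:10 → nearest is Rigel
(2, 0) — d² to each: Kappa:26, Echo:10, Gemma:68, Rigel:34 → nearest is Echo
2 of the 7 points have Rigel as nearest.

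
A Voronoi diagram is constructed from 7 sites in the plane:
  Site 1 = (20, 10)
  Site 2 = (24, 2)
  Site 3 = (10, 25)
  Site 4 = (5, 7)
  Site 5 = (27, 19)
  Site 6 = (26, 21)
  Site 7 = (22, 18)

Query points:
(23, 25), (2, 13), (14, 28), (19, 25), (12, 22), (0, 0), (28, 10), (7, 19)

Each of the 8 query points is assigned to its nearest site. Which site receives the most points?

(23, 25) — d² to each: Site 1:234, Site 2:530, Site 3:169, Site 4:648, Site 5:52, Site 6:25, Site 7:50 → nearest is Site 6
(2, 13) — d² to each: Site 1:333, Site 2:605, Site 3:208, Site 4:45, Site 5:661, Site 6:640, Site 7:425 → nearest is Site 4
(14, 28) — d² to each: Site 1:360, Site 2:776, Site 3:25, Site 4:522, Site 5:250, Site 6:193, Site 7:164 → nearest is Site 3
(19, 25) — d² to each: Site 1:226, Site 2:554, Site 3:81, Site 4:520, Site 5:100, Site 6:65, Site 7:58 → nearest is Site 7
(12, 22) — d² to each: Site 1:208, Site 2:544, Site 3:13, Site 4:274, Site 5:234, Site 6:197, Site 7:116 → nearest is Site 3
(0, 0) — d² to each: Site 1:500, Site 2:580, Site 3:725, Site 4:74, Site 5:1090, Site 6:1117, Site 7:808 → nearest is Site 4
(28, 10) — d² to each: Site 1:64, Site 2:80, Site 3:549, Site 4:538, Site 5:82, Site 6:125, Site 7:100 → nearest is Site 1
(7, 19) — d² to each: Site 1:250, Site 2:578, Site 3:45, Site 4:148, Site 5:400, Site 6:365, Site 7:226 → nearest is Site 3
Tally — Site 1:1, Site 3:3, Site 4:2, Site 6:1, Site 7:1. Site 3 captures the most (3).

Site 3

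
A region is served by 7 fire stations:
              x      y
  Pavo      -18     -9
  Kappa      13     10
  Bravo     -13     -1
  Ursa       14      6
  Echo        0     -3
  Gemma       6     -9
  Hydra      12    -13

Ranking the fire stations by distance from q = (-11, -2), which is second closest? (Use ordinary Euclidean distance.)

Pavo

Squared Euclidean distances:
d²(q, Pavo) = 49 + 49 = 98
d²(q, Kappa) = 576 + 144 = 720
d²(q, Bravo) = 4 + 1 = 5
d²(q, Ursa) = 625 + 64 = 689
d²(q, Echo) = 121 + 1 = 122
d²(q, Gemma) = 289 + 49 = 338
d²(q, Hydra) = 529 + 121 = 650
Sorted ascending: Bravo, Pavo, Echo, … — the second-nearest is Pavo.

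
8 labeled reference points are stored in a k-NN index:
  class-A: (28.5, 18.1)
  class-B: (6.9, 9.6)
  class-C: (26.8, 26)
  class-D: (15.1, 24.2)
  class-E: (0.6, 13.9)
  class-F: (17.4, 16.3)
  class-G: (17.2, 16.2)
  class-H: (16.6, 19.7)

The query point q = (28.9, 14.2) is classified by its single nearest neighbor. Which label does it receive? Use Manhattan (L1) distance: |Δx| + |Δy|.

class-A

d(q, class-A) = 0.4 + 3.9 = 4.3
d(q, class-B) = 22 + 4.6 = 26.6
d(q, class-C) = 2.1 + 11.8 = 13.9
d(q, class-D) = 13.8 + 10 = 23.8
d(q, class-E) = 28.3 + 0.3 = 28.6
d(q, class-F) = 11.5 + 2.1 = 13.6
d(q, class-G) = 11.7 + 2 = 13.7
d(q, class-H) = 12.3 + 5.5 = 17.8
Minimum is at class-A.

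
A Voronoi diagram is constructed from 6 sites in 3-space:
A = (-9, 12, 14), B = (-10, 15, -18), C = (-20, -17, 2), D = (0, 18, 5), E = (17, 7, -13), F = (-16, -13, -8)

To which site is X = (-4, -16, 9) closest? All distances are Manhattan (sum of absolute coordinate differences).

C

d(X,A) = 5 + 28 + 5 = 38
d(X,B) = 6 + 31 + 27 = 64
d(X,C) = 16 + 1 + 7 = 24
d(X,D) = 4 + 34 + 4 = 42
d(X,E) = 21 + 23 + 22 = 66
d(X,F) = 12 + 3 + 17 = 32
The smallest is to C, so X lies in the Voronoi region of C.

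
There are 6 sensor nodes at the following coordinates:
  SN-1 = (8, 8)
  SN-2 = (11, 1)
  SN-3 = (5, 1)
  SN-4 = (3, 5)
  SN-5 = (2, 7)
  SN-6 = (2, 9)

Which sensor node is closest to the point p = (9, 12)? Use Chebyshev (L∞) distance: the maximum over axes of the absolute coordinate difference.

SN-1

d(p, SN-1) = max(1, 4) = 4
d(p, SN-2) = max(2, 11) = 11
d(p, SN-3) = max(4, 11) = 11
d(p, SN-4) = max(6, 7) = 7
d(p, SN-5) = max(7, 5) = 7
d(p, SN-6) = max(7, 3) = 7
The smallest is to SN-1, so p lies in the Voronoi region of SN-1.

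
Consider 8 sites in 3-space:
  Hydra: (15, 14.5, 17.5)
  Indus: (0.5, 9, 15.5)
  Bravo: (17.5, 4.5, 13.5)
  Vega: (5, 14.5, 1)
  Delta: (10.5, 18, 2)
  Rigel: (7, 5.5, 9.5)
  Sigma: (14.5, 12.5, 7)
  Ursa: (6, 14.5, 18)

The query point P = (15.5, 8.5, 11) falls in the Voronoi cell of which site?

Since √ is increasing, it suffices to compare squared distances:
d²(P, Hydra) = 0.25 + 36 + 42.25 = 78.5
d²(P, Indus) = 225 + 0.25 + 20.25 = 245.5
d²(P, Bravo) = 4 + 16 + 6.25 = 26.25
d²(P, Vega) = 110.25 + 36 + 100 = 246.25
d²(P, Delta) = 25 + 90.25 + 81 = 196.25
d²(P, Rigel) = 72.25 + 9 + 2.25 = 83.5
d²(P, Sigma) = 1 + 16 + 16 = 33
d²(P, Ursa) = 90.25 + 36 + 49 = 175.25
Bravo is nearest.

Bravo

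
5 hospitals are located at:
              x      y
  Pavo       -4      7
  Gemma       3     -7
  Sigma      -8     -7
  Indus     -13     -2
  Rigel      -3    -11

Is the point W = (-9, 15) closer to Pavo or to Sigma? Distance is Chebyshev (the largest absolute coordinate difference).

Pavo

d(W, Pavo) = max(5, 8) = 8
d(W, Sigma) = max(1, 22) = 22
8 < 22, so Pavo is closer.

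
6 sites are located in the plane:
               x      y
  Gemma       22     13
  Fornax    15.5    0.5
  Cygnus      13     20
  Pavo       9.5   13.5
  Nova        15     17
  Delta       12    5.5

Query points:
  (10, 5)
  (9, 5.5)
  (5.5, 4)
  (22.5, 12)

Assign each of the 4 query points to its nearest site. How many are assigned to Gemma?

1

(10, 5) — d² to each: Gemma:208, Fornax:50.5, Cygnus:234, Pavo:72.5, Nova:169, Delta:4.25 → nearest is Delta
(9, 5.5) — d² to each: Gemma:225.25, Fornax:67.25, Cygnus:226.25, Pavo:64.25, Nova:168.25, Delta:9 → nearest is Delta
(5.5, 4) — d² to each: Gemma:353.25, Fornax:112.25, Cygnus:312.25, Pavo:106.25, Nova:259.25, Delta:44.5 → nearest is Delta
(22.5, 12) — d² to each: Gemma:1.25, Fornax:181.25, Cygnus:154.25, Pavo:171.25, Nova:81.25, Delta:152.5 → nearest is Gemma
1 of the 4 points has Gemma as nearest.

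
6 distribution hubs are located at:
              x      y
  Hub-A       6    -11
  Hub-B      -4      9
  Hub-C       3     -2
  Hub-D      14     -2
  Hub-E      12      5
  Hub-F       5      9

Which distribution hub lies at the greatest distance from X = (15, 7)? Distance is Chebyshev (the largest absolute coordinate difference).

d(X, Hub-A) = max(9, 18) = 18
d(X, Hub-B) = max(19, 2) = 19
d(X, Hub-C) = max(12, 9) = 12
d(X, Hub-D) = max(1, 9) = 9
d(X, Hub-E) = max(3, 2) = 3
d(X, Hub-F) = max(10, 2) = 10
The largest is to Hub-B.

Hub-B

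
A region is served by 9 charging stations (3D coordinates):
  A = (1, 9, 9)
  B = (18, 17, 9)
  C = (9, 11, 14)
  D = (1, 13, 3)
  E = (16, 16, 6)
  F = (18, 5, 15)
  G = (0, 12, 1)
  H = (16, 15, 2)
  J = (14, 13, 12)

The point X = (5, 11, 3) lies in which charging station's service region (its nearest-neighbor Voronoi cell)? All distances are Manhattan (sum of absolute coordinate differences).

d(X,A) = 4 + 2 + 6 = 12
d(X,B) = 13 + 6 + 6 = 25
d(X,C) = 4 + 0 + 11 = 15
d(X,D) = 4 + 2 + 0 = 6
d(X,E) = 11 + 5 + 3 = 19
d(X,F) = 13 + 6 + 12 = 31
d(X,G) = 5 + 1 + 2 = 8
d(X,H) = 11 + 4 + 1 = 16
d(X,J) = 9 + 2 + 9 = 20
The smallest is to D, so X lies in the Voronoi region of D.

D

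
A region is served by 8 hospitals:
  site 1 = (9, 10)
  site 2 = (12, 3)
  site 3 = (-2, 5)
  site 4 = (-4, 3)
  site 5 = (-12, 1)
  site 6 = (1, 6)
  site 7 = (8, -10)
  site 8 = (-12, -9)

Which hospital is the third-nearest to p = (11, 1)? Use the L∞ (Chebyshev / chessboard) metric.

site 6

d(p, site 1) = max(2, 9) = 9
d(p, site 2) = max(1, 2) = 2
d(p, site 3) = max(13, 4) = 13
d(p, site 4) = max(15, 2) = 15
d(p, site 5) = max(23, 0) = 23
d(p, site 6) = max(10, 5) = 10
d(p, site 7) = max(3, 11) = 11
d(p, site 8) = max(23, 10) = 23
Sorted ascending: site 2, site 1, site 6, site 7, … — the third-nearest is site 6.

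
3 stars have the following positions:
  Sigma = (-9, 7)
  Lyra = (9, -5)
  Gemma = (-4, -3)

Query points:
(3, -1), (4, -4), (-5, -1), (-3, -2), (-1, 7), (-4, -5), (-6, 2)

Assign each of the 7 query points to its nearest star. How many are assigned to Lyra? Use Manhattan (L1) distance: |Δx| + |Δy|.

(3, -1) — d to each: Sigma:20, Lyra:10, Gemma:9 → nearest is Gemma
(4, -4) — d to each: Sigma:24, Lyra:6, Gemma:9 → nearest is Lyra
(-5, -1) — d to each: Sigma:12, Lyra:18, Gemma:3 → nearest is Gemma
(-3, -2) — d to each: Sigma:15, Lyra:15, Gemma:2 → nearest is Gemma
(-1, 7) — d to each: Sigma:8, Lyra:22, Gemma:13 → nearest is Sigma
(-4, -5) — d to each: Sigma:17, Lyra:13, Gemma:2 → nearest is Gemma
(-6, 2) — d to each: Sigma:8, Lyra:22, Gemma:7 → nearest is Gemma
1 of the 7 points has Lyra as nearest.

1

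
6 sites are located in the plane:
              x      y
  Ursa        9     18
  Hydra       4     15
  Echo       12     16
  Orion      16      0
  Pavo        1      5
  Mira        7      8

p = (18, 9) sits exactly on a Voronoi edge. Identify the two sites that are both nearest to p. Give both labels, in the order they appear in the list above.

Squared distances from p to each site:
d²(p, Ursa) = (18−9)² + (9−18)² = 81 + 81 = 162
d²(p, Hydra) = (18−4)² + (9−15)² = 196 + 36 = 232
d²(p, Echo) = (18−12)² + (9−16)² = 36 + 49 = 85
d²(p, Orion) = (18−16)² + (9−0)² = 4 + 81 = 85
d²(p, Pavo) = (18−1)² + (9−5)² = 289 + 16 = 305
d²(p, Mira) = (18−7)² + (9−8)² = 121 + 1 = 122
p is equidistant from Echo and Orion (both at squared distance 85), and every other site is strictly farther — so p lies on the Echo–Orion Voronoi edge.

Echo and Orion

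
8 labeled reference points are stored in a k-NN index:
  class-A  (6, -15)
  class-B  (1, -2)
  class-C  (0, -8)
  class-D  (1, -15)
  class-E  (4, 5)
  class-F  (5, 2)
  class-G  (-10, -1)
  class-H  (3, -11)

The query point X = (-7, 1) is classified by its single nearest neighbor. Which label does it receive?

class-G

Compare squared distances (the ordering matches that of the actual distances):
d²(X, class-A) = 169 + 256 = 425
d²(X, class-B) = 64 + 9 = 73
d²(X, class-C) = 49 + 81 = 130
d²(X, class-D) = 64 + 256 = 320
d²(X, class-E) = 121 + 16 = 137
d²(X, class-F) = 144 + 1 = 145
d²(X, class-G) = 9 + 4 = 13
d²(X, class-H) = 100 + 144 = 244
The smallest is to class-G, so X lies in the Voronoi region of class-G.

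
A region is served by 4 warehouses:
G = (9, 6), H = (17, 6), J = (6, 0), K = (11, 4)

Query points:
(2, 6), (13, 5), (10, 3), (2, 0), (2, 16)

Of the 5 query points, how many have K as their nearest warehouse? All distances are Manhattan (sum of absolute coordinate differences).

2

(2, 6) — d to each: G:7, H:15, J:10, K:11 → nearest is G
(13, 5) — d to each: G:5, H:5, J:12, K:3 → nearest is K
(10, 3) — d to each: G:4, H:10, J:7, K:2 → nearest is K
(2, 0) — d to each: G:13, H:21, J:4, K:13 → nearest is J
(2, 16) — d to each: G:17, H:25, J:20, K:21 → nearest is G
2 of the 5 points have K as nearest.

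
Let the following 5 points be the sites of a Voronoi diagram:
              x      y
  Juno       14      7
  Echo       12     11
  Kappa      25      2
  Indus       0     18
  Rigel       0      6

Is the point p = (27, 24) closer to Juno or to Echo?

Echo

Compare squared distances:
d²(p, Juno) = (27−14)² + (24−7)² = 169 + 289 = 458
d²(p, Echo) = (27−12)² + (24−11)² = 225 + 169 = 394
458 > 394, so Echo is closer.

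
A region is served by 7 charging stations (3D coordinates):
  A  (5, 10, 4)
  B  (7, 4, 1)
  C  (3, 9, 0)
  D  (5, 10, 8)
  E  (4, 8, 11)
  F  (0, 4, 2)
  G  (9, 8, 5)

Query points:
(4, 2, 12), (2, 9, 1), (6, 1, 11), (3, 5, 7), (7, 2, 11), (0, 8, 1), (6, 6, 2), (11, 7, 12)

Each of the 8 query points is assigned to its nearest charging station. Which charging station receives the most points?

(4, 2, 12) — d² to each: A:129, B:134, C:194, D:81, E:37, F:120, G:110 → nearest is E
(2, 9, 1) — d² to each: A:19, B:50, C:2, D:59, E:105, F:30, G:66 → nearest is C
(6, 1, 11) — d² to each: A:131, B:110, C:194, D:91, E:53, F:126, G:94 → nearest is E
(3, 5, 7) — d² to each: A:38, B:53, C:65, D:30, E:26, F:35, G:49 → nearest is E
(7, 2, 11) — d² to each: A:117, B:104, C:186, D:77, E:45, F:134, G:76 → nearest is E
(0, 8, 1) — d² to each: A:38, B:65, C:11, D:78, E:116, F:17, G:97 → nearest is C
(6, 6, 2) — d² to each: A:21, B:6, C:22, D:53, E:89, F:40, G:22 → nearest is B
(11, 7, 12) — d² to each: A:109, B:146, C:212, D:61, E:51, F:230, G:54 → nearest is E
Tally — B:1, C:2, E:5. E captures the most (5).

E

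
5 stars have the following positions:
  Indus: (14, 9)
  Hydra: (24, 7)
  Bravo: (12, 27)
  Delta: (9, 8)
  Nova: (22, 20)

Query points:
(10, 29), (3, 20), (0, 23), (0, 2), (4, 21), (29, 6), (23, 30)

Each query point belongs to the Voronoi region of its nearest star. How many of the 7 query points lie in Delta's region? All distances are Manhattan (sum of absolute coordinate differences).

(10, 29) — d to each: Indus:24, Hydra:36, Bravo:4, Delta:22, Nova:21 → nearest is Bravo
(3, 20) — d to each: Indus:22, Hydra:34, Bravo:16, Delta:18, Nova:19 → nearest is Bravo
(0, 23) — d to each: Indus:28, Hydra:40, Bravo:16, Delta:24, Nova:25 → nearest is Bravo
(0, 2) — d to each: Indus:21, Hydra:29, Bravo:37, Delta:15, Nova:40 → nearest is Delta
(4, 21) — d to each: Indus:22, Hydra:34, Bravo:14, Delta:18, Nova:19 → nearest is Bravo
(29, 6) — d to each: Indus:18, Hydra:6, Bravo:38, Delta:22, Nova:21 → nearest is Hydra
(23, 30) — d to each: Indus:30, Hydra:24, Bravo:14, Delta:36, Nova:11 → nearest is Nova
1 of the 7 points has Delta as nearest.

1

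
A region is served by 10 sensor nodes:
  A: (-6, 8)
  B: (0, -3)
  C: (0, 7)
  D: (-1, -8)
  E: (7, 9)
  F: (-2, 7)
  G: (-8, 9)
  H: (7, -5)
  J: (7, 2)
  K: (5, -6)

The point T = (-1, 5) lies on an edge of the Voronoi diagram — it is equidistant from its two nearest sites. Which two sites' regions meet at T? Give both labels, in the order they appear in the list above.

C and F

Squared distances from T to each site:
|TA|² = 25 + 9 = 34
|TB|² = 1 + 64 = 65
|TC|² = 1 + 4 = 5
|TD|² = 0 + 169 = 169
|TE|² = 64 + 16 = 80
|TF|² = 1 + 4 = 5
|TG|² = 49 + 16 = 65
|TH|² = 64 + 100 = 164
|TJ|² = 64 + 9 = 73
|TK|² = 36 + 121 = 157
T is equidistant from C and F (both at squared distance 5), and every other site is strictly farther — so T lies on the C–F Voronoi edge.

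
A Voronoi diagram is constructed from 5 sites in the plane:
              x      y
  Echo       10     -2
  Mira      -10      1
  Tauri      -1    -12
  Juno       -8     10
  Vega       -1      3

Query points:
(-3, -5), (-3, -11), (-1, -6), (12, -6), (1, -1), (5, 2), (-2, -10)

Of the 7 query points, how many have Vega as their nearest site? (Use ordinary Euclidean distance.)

(-3, -5) — d² to each: Echo:178, Mira:85, Tauri:53, Juno:250, Vega:68 → nearest is Tauri
(-3, -11) — d² to each: Echo:250, Mira:193, Tauri:5, Juno:466, Vega:200 → nearest is Tauri
(-1, -6) — d² to each: Echo:137, Mira:130, Tauri:36, Juno:305, Vega:81 → nearest is Tauri
(12, -6) — d² to each: Echo:20, Mira:533, Tauri:205, Juno:656, Vega:250 → nearest is Echo
(1, -1) — d² to each: Echo:82, Mira:125, Tauri:125, Juno:202, Vega:20 → nearest is Vega
(5, 2) — d² to each: Echo:41, Mira:226, Tauri:232, Juno:233, Vega:37 → nearest is Vega
(-2, -10) — d² to each: Echo:208, Mira:185, Tauri:5, Juno:436, Vega:170 → nearest is Tauri
2 of the 7 points have Vega as nearest.

2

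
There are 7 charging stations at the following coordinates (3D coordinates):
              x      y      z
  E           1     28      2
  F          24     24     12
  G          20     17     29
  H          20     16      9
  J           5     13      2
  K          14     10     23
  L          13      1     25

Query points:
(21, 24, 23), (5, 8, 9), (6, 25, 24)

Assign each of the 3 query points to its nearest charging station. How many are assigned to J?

1

(21, 24, 23) — d² to each: E:857, F:130, G:86, H:261, J:818, K:245, L:597 → nearest is G
(5, 8, 9) — d² to each: E:465, F:626, G:706, H:289, J:74, K:281, L:369 → nearest is J
(6, 25, 24) — d² to each: E:518, F:469, G:285, H:502, J:629, K:290, L:626 → nearest is G
1 of the 3 points has J as nearest.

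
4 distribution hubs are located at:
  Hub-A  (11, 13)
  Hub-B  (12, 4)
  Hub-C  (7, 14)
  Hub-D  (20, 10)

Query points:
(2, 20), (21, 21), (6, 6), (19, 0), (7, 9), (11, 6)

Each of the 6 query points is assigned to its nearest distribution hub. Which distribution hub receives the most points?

(2, 20) — d² to each: Hub-A:130, Hub-B:356, Hub-C:61, Hub-D:424 → nearest is Hub-C
(21, 21) — d² to each: Hub-A:164, Hub-B:370, Hub-C:245, Hub-D:122 → nearest is Hub-D
(6, 6) — d² to each: Hub-A:74, Hub-B:40, Hub-C:65, Hub-D:212 → nearest is Hub-B
(19, 0) — d² to each: Hub-A:233, Hub-B:65, Hub-C:340, Hub-D:101 → nearest is Hub-B
(7, 9) — d² to each: Hub-A:32, Hub-B:50, Hub-C:25, Hub-D:170 → nearest is Hub-C
(11, 6) — d² to each: Hub-A:49, Hub-B:5, Hub-C:80, Hub-D:97 → nearest is Hub-B
Tally — Hub-B:3, Hub-C:2, Hub-D:1. Hub-B captures the most (3).

Hub-B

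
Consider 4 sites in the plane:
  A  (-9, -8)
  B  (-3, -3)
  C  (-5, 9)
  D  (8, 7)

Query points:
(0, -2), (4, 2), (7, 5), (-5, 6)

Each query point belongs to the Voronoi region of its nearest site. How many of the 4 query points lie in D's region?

2

(0, -2) — d² to each: A:117, B:10, C:146, D:145 → nearest is B
(4, 2) — d² to each: A:269, B:74, C:130, D:41 → nearest is D
(7, 5) — d² to each: A:425, B:164, C:160, D:5 → nearest is D
(-5, 6) — d² to each: A:212, B:85, C:9, D:170 → nearest is C
2 of the 4 points have D as nearest.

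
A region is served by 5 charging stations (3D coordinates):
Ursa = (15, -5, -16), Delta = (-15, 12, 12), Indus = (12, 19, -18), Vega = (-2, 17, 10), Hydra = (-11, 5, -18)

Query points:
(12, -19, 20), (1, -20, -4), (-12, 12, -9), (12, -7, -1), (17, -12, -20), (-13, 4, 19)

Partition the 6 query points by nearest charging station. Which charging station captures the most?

(12, -19, 20) — d² to each: Ursa:1501, Delta:1754, Indus:2888, Vega:1592, Hydra:2549 → nearest is Ursa
(1, -20, -4) — d² to each: Ursa:565, Delta:1536, Indus:1838, Vega:1574, Hydra:965 → nearest is Ursa
(-12, 12, -9) — d² to each: Ursa:1067, Delta:450, Indus:706, Vega:486, Hydra:131 → nearest is Hydra
(12, -7, -1) — d² to each: Ursa:238, Delta:1259, Indus:965, Vega:893, Hydra:962 → nearest is Ursa
(17, -12, -20) — d² to each: Ursa:69, Delta:2624, Indus:990, Vega:2102, Hydra:1077 → nearest is Ursa
(-13, 4, 19) — d² to each: Ursa:2090, Delta:117, Indus:2219, Vega:371, Hydra:1374 → nearest is Delta
Tally — Ursa:4, Delta:1, Hydra:1. Ursa captures the most (4).

Ursa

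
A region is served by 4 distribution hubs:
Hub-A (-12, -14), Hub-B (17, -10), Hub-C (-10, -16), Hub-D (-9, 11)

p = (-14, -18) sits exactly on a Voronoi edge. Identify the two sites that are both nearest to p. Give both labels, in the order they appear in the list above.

Squared distances from p to each site:
d²(p, Hub-A) = (-14−(-12))² + (-18−(-14))² = 4 + 16 = 20
d²(p, Hub-B) = (-14−17)² + (-18−(-10))² = 961 + 64 = 1025
d²(p, Hub-C) = (-14−(-10))² + (-18−(-16))² = 16 + 4 = 20
d²(p, Hub-D) = (-14−(-9))² + (-18−11)² = 25 + 841 = 866
p is equidistant from Hub-A and Hub-C (both at squared distance 20), and every other site is strictly farther — so p lies on the Hub-A–Hub-C Voronoi edge.

Hub-A and Hub-C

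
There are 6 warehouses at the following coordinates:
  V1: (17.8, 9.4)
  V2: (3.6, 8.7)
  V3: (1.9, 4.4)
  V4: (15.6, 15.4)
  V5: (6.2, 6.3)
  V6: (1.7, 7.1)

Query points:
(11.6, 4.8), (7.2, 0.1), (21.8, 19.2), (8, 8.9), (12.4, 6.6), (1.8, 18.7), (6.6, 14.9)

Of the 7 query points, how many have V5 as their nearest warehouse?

(11.6, 4.8) — d² to each: V1:59.6, V2:79.21, V3:94.25, V4:128.36, V5:31.41, V6:103.3 → nearest is V5
(7.2, 0.1) — d² to each: V1:198.85, V2:86.92, V3:46.58, V4:304.65, V5:39.44, V6:79.25 → nearest is V5
(21.8, 19.2) — d² to each: V1:112.04, V2:441.49, V3:615.05, V4:52.88, V5:409.77, V6:550.42 → nearest is V4
(8, 8.9) — d² to each: V1:96.29, V2:19.4, V3:57.46, V4:100.01, V5:10, V6:42.93 → nearest is V5
(12.4, 6.6) — d² to each: V1:37, V2:81.85, V3:115.09, V4:87.68, V5:38.53, V6:114.74 → nearest is V1
(1.8, 18.7) — d² to each: V1:342.49, V2:103.24, V3:204.5, V4:201.33, V5:173.12, V6:134.57 → nearest is V2
(6.6, 14.9) — d² to each: V1:155.69, V2:47.44, V3:132.34, V4:81.25, V5:74.12, V6:84.85 → nearest is V2
3 of the 7 points have V5 as nearest.

3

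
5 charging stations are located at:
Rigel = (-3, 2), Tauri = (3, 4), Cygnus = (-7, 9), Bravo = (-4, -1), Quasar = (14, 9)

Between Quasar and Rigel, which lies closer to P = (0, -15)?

Compare squared distances:
d²(P, Quasar) = (0−14)² + (-15−9)² = 196 + 576 = 772
d²(P, Rigel) = (0−(-3))² + (-15−2)² = 9 + 289 = 298
772 > 298, so Rigel is closer.

Rigel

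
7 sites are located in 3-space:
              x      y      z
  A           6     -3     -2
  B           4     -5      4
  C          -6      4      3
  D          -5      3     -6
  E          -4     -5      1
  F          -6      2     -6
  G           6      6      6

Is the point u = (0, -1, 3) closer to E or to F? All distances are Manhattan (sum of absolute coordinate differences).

d(u,E) = |0−(-4)| + |-1−(-5)| + |3−1| = 4 + 4 + 2 = 10
d(u,F) = |0−(-6)| + |-1−2| + |3−(-6)| = 6 + 3 + 9 = 18
10 < 18, so E is closer.

E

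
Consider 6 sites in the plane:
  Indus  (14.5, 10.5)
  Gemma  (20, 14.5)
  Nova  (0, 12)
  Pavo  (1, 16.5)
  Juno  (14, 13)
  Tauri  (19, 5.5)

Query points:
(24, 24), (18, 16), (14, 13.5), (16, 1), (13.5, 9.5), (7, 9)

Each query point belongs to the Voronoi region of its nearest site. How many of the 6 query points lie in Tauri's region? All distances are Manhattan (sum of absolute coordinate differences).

1

(24, 24) — d to each: Indus:23, Gemma:13.5, Nova:36, Pavo:30.5, Juno:21, Tauri:23.5 → nearest is Gemma
(18, 16) — d to each: Indus:9, Gemma:3.5, Nova:22, Pavo:17.5, Juno:7, Tauri:11.5 → nearest is Gemma
(14, 13.5) — d to each: Indus:3.5, Gemma:7, Nova:15.5, Pavo:16, Juno:0.5, Tauri:13 → nearest is Juno
(16, 1) — d to each: Indus:11, Gemma:17.5, Nova:27, Pavo:30.5, Juno:14, Tauri:7.5 → nearest is Tauri
(13.5, 9.5) — d to each: Indus:2, Gemma:11.5, Nova:16, Pavo:19.5, Juno:4, Tauri:9.5 → nearest is Indus
(7, 9) — d to each: Indus:9, Gemma:18.5, Nova:10, Pavo:13.5, Juno:11, Tauri:15.5 → nearest is Indus
1 of the 6 points has Tauri as nearest.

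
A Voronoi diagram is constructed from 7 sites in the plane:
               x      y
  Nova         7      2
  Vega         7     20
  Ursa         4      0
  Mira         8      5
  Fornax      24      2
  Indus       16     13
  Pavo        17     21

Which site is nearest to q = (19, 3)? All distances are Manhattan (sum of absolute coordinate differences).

d(q, Nova) = |19−7| + |3−2| = 12 + 1 = 13
d(q, Vega) = |19−7| + |3−20| = 12 + 17 = 29
d(q, Ursa) = |19−4| + |3−0| = 15 + 3 = 18
d(q, Mira) = |19−8| + |3−5| = 11 + 2 = 13
d(q, Fornax) = |19−24| + |3−2| = 5 + 1 = 6
d(q, Indus) = |19−16| + |3−13| = 3 + 10 = 13
d(q, Pavo) = |19−17| + |3−21| = 2 + 18 = 20
Fornax is nearest.

Fornax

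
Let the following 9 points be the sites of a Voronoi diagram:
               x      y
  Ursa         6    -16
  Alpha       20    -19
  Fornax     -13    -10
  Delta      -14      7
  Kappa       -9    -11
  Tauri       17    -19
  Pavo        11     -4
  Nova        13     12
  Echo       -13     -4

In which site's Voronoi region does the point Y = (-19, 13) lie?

Delta

Squared Euclidean distances:
d²(Y, Ursa) = 625 + 841 = 1466
d²(Y, Alpha) = 1521 + 1024 = 2545
d²(Y, Fornax) = 36 + 529 = 565
d²(Y, Delta) = 25 + 36 = 61
d²(Y, Kappa) = 100 + 576 = 676
d²(Y, Tauri) = 1296 + 1024 = 2320
d²(Y, Pavo) = 900 + 289 = 1189
d²(Y, Nova) = 1024 + 1 = 1025
d²(Y, Echo) = 36 + 289 = 325
The smallest is to Delta, so Y lies in the Voronoi region of Delta.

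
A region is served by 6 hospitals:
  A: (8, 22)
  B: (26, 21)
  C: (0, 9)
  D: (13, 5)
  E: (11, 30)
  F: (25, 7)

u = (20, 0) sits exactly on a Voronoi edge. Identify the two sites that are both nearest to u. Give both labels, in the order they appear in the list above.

Squared distances from u to each site:
|uA|² = (20−8)² + (0−22)² = 144 + 484 = 628
|uB|² = (20−26)² + (0−21)² = 36 + 441 = 477
|uC|² = (20−0)² + (0−9)² = 400 + 81 = 481
|uD|² = (20−13)² + (0−5)² = 49 + 25 = 74
|uE|² = (20−11)² + (0−30)² = 81 + 900 = 981
|uF|² = (20−25)² + (0−7)² = 25 + 49 = 74
u is equidistant from D and F (both at squared distance 74), and every other site is strictly farther — so u lies on the D–F Voronoi edge.

D and F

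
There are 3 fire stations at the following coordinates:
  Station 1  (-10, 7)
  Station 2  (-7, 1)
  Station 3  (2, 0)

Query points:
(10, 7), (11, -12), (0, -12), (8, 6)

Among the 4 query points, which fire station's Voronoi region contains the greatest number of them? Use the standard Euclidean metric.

Station 3

(10, 7) — d² to each: Station 1:400, Station 2:325, Station 3:113 → nearest is Station 3
(11, -12) — d² to each: Station 1:802, Station 2:493, Station 3:225 → nearest is Station 3
(0, -12) — d² to each: Station 1:461, Station 2:218, Station 3:148 → nearest is Station 3
(8, 6) — d² to each: Station 1:325, Station 2:250, Station 3:72 → nearest is Station 3
Tally — Station 3:4. Station 3 captures the most (4).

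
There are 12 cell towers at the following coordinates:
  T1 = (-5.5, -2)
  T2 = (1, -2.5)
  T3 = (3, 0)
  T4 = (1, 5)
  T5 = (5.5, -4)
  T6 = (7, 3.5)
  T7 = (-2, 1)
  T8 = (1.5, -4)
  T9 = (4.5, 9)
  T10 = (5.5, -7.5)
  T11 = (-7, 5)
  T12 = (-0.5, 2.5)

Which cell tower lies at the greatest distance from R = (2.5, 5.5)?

Since √ is increasing, it suffices to compare squared distances:
|RT1|² = 64 + 56.25 = 120.25
|RT2|² = 2.25 + 64 = 66.25
|RT3|² = 0.25 + 30.25 = 30.5
|RT4|² = 2.25 + 0.25 = 2.5
|RT5|² = 9 + 90.25 = 99.25
|RT6|² = 20.25 + 4 = 24.25
|RT7|² = 20.25 + 20.25 = 40.5
|RT8|² = 1 + 90.25 = 91.25
|RT9|² = 4 + 12.25 = 16.25
d²(R, T10) = 9 + 169 = 178
d²(R, T11) = 90.25 + 0.25 = 90.5
d²(R, T12) = 9 + 9 = 18
The largest is to T10.

T10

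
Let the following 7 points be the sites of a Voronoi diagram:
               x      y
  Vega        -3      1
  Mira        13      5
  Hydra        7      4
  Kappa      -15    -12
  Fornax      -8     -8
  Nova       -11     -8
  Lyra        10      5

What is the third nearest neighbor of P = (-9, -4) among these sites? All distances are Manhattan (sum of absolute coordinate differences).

Vega

d(P, Vega) = |-9−(-3)| + |-4−1| = 6 + 5 = 11
d(P, Mira) = |-9−13| + |-4−5| = 22 + 9 = 31
d(P, Hydra) = |-9−7| + |-4−4| = 16 + 8 = 24
d(P, Kappa) = |-9−(-15)| + |-4−(-12)| = 6 + 8 = 14
d(P, Fornax) = |-9−(-8)| + |-4−(-8)| = 1 + 4 = 5
d(P, Nova) = |-9−(-11)| + |-4−(-8)| = 2 + 4 = 6
d(P, Lyra) = |-9−10| + |-4−5| = 19 + 9 = 28
Sorted ascending: Fornax, Nova, Vega, Kappa, … — the third-nearest is Vega.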